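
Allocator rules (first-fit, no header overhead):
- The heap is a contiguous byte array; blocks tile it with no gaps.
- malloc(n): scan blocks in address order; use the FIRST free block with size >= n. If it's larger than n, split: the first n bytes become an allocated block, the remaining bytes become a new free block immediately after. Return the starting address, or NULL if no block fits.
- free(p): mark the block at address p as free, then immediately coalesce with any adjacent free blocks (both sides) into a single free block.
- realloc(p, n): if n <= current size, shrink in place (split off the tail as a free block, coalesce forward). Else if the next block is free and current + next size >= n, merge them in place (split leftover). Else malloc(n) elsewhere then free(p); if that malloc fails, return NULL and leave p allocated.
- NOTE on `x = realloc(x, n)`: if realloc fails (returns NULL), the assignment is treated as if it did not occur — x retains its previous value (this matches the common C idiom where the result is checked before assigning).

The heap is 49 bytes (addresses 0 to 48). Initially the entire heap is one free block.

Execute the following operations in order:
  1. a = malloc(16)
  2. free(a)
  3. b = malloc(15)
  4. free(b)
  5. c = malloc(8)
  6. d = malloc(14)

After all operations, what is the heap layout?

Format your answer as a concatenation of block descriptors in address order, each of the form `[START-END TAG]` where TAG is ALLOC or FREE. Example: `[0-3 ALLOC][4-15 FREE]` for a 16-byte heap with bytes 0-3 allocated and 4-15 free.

Op 1: a = malloc(16) -> a = 0; heap: [0-15 ALLOC][16-48 FREE]
Op 2: free(a) -> (freed a); heap: [0-48 FREE]
Op 3: b = malloc(15) -> b = 0; heap: [0-14 ALLOC][15-48 FREE]
Op 4: free(b) -> (freed b); heap: [0-48 FREE]
Op 5: c = malloc(8) -> c = 0; heap: [0-7 ALLOC][8-48 FREE]
Op 6: d = malloc(14) -> d = 8; heap: [0-7 ALLOC][8-21 ALLOC][22-48 FREE]

Answer: [0-7 ALLOC][8-21 ALLOC][22-48 FREE]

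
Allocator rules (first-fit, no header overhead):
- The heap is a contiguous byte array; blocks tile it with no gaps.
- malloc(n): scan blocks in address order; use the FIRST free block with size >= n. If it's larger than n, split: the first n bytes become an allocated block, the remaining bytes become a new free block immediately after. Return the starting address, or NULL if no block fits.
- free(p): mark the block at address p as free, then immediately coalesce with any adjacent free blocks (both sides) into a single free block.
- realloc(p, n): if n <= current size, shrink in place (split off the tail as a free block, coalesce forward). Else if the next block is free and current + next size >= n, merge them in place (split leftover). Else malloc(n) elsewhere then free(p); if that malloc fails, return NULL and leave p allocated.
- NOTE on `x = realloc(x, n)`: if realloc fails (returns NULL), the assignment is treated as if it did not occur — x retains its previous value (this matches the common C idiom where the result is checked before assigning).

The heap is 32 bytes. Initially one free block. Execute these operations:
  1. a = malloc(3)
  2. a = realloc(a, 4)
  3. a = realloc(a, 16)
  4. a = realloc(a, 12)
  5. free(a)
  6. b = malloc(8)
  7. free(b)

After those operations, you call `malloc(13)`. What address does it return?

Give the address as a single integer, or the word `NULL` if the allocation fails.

Answer: 0

Derivation:
Op 1: a = malloc(3) -> a = 0; heap: [0-2 ALLOC][3-31 FREE]
Op 2: a = realloc(a, 4) -> a = 0; heap: [0-3 ALLOC][4-31 FREE]
Op 3: a = realloc(a, 16) -> a = 0; heap: [0-15 ALLOC][16-31 FREE]
Op 4: a = realloc(a, 12) -> a = 0; heap: [0-11 ALLOC][12-31 FREE]
Op 5: free(a) -> (freed a); heap: [0-31 FREE]
Op 6: b = malloc(8) -> b = 0; heap: [0-7 ALLOC][8-31 FREE]
Op 7: free(b) -> (freed b); heap: [0-31 FREE]
malloc(13): first-fit scan over [0-31 FREE] -> 0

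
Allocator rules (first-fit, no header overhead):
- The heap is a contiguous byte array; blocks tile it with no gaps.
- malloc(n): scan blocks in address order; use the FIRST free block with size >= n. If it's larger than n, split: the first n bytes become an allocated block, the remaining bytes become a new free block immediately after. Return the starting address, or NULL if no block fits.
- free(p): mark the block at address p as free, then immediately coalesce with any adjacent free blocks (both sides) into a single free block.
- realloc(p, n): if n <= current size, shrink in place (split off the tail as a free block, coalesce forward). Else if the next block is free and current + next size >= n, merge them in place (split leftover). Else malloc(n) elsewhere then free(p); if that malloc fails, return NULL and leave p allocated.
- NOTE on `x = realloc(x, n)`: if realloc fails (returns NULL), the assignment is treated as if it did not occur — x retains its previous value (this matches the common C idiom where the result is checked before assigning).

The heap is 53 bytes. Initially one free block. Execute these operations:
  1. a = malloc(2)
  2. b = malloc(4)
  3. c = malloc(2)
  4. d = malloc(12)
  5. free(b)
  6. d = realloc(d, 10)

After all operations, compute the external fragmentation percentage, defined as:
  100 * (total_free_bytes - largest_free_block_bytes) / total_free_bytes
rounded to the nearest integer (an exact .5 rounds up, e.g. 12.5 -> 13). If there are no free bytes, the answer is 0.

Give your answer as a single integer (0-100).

Op 1: a = malloc(2) -> a = 0; heap: [0-1 ALLOC][2-52 FREE]
Op 2: b = malloc(4) -> b = 2; heap: [0-1 ALLOC][2-5 ALLOC][6-52 FREE]
Op 3: c = malloc(2) -> c = 6; heap: [0-1 ALLOC][2-5 ALLOC][6-7 ALLOC][8-52 FREE]
Op 4: d = malloc(12) -> d = 8; heap: [0-1 ALLOC][2-5 ALLOC][6-7 ALLOC][8-19 ALLOC][20-52 FREE]
Op 5: free(b) -> (freed b); heap: [0-1 ALLOC][2-5 FREE][6-7 ALLOC][8-19 ALLOC][20-52 FREE]
Op 6: d = realloc(d, 10) -> d = 8; heap: [0-1 ALLOC][2-5 FREE][6-7 ALLOC][8-17 ALLOC][18-52 FREE]
Free blocks: [4 35] total_free=39 largest=35 -> 100*(39-35)/39 = 400/39 ≈ 10.256 -> rounds to 10

Answer: 10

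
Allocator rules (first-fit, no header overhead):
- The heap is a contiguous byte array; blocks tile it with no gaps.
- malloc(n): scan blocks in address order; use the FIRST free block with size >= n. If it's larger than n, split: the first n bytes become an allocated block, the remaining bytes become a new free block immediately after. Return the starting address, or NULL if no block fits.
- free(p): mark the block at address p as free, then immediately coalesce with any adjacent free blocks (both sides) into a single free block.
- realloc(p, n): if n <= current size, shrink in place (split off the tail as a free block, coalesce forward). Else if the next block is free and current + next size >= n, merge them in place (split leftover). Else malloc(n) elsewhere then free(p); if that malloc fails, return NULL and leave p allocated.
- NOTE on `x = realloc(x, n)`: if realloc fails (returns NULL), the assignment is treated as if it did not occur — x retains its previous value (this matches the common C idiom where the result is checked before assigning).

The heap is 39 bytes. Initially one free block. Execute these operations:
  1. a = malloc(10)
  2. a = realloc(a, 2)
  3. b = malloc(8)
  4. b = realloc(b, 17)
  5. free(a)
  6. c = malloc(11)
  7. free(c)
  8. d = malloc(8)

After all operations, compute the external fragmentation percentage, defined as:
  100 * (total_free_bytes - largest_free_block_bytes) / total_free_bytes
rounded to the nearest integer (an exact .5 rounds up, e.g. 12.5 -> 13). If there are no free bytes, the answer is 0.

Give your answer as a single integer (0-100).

Op 1: a = malloc(10) -> a = 0; heap: [0-9 ALLOC][10-38 FREE]
Op 2: a = realloc(a, 2) -> a = 0; heap: [0-1 ALLOC][2-38 FREE]
Op 3: b = malloc(8) -> b = 2; heap: [0-1 ALLOC][2-9 ALLOC][10-38 FREE]
Op 4: b = realloc(b, 17) -> b = 2; heap: [0-1 ALLOC][2-18 ALLOC][19-38 FREE]
Op 5: free(a) -> (freed a); heap: [0-1 FREE][2-18 ALLOC][19-38 FREE]
Op 6: c = malloc(11) -> c = 19; heap: [0-1 FREE][2-18 ALLOC][19-29 ALLOC][30-38 FREE]
Op 7: free(c) -> (freed c); heap: [0-1 FREE][2-18 ALLOC][19-38 FREE]
Op 8: d = malloc(8) -> d = 19; heap: [0-1 FREE][2-18 ALLOC][19-26 ALLOC][27-38 FREE]
Free blocks: [2 12] total_free=14 largest=12 -> 100*(14-12)/14 = 200/14 ≈ 14.286 -> rounds to 14

Answer: 14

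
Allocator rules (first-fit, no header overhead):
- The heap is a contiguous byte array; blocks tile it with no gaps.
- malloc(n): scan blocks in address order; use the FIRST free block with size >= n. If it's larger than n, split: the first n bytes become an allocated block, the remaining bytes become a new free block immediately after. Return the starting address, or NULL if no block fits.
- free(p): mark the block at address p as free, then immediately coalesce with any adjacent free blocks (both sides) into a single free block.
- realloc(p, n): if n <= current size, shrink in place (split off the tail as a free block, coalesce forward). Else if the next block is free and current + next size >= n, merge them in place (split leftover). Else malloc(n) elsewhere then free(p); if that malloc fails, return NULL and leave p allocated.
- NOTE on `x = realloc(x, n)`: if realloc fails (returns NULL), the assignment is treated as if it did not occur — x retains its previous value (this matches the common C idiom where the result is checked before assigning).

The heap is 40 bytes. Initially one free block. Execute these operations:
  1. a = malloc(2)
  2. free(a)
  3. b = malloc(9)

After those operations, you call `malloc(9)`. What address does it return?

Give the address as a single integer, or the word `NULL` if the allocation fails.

Op 1: a = malloc(2) -> a = 0; heap: [0-1 ALLOC][2-39 FREE]
Op 2: free(a) -> (freed a); heap: [0-39 FREE]
Op 3: b = malloc(9) -> b = 0; heap: [0-8 ALLOC][9-39 FREE]
malloc(9): first-fit scan over [0-8 ALLOC][9-39 FREE] -> 9

Answer: 9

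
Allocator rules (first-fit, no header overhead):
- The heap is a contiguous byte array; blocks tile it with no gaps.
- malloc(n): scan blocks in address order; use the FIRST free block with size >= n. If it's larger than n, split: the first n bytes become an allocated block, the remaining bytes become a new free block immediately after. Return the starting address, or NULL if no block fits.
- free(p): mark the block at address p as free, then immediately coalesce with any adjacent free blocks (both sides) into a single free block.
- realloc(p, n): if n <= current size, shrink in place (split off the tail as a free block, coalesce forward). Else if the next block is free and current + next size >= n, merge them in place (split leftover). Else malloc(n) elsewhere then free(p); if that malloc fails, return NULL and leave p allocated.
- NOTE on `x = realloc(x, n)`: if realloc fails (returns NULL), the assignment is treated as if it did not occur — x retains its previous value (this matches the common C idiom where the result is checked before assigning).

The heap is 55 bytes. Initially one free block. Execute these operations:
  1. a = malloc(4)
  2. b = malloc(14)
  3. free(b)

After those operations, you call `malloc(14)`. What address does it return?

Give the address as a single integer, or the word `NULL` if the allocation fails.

Answer: 4

Derivation:
Op 1: a = malloc(4) -> a = 0; heap: [0-3 ALLOC][4-54 FREE]
Op 2: b = malloc(14) -> b = 4; heap: [0-3 ALLOC][4-17 ALLOC][18-54 FREE]
Op 3: free(b) -> (freed b); heap: [0-3 ALLOC][4-54 FREE]
malloc(14): first-fit scan over [0-3 ALLOC][4-54 FREE] -> 4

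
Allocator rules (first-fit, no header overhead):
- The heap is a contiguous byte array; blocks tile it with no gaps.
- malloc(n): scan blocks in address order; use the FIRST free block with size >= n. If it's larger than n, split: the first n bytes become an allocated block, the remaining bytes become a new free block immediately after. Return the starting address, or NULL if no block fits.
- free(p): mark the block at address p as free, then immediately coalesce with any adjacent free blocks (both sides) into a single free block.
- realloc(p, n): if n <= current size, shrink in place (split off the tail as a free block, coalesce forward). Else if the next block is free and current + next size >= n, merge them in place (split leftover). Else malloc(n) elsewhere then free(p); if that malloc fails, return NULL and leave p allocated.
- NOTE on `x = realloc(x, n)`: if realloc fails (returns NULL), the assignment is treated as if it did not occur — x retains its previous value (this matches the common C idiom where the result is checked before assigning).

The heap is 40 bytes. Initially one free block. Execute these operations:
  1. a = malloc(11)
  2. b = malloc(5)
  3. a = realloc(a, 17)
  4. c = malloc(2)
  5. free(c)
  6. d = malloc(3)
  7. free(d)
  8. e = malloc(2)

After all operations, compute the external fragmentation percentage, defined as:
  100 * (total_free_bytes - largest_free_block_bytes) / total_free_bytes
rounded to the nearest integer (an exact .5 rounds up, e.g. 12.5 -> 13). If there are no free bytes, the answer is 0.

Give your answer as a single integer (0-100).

Answer: 44

Derivation:
Op 1: a = malloc(11) -> a = 0; heap: [0-10 ALLOC][11-39 FREE]
Op 2: b = malloc(5) -> b = 11; heap: [0-10 ALLOC][11-15 ALLOC][16-39 FREE]
Op 3: a = realloc(a, 17) -> a = 16; heap: [0-10 FREE][11-15 ALLOC][16-32 ALLOC][33-39 FREE]
Op 4: c = malloc(2) -> c = 0; heap: [0-1 ALLOC][2-10 FREE][11-15 ALLOC][16-32 ALLOC][33-39 FREE]
Op 5: free(c) -> (freed c); heap: [0-10 FREE][11-15 ALLOC][16-32 ALLOC][33-39 FREE]
Op 6: d = malloc(3) -> d = 0; heap: [0-2 ALLOC][3-10 FREE][11-15 ALLOC][16-32 ALLOC][33-39 FREE]
Op 7: free(d) -> (freed d); heap: [0-10 FREE][11-15 ALLOC][16-32 ALLOC][33-39 FREE]
Op 8: e = malloc(2) -> e = 0; heap: [0-1 ALLOC][2-10 FREE][11-15 ALLOC][16-32 ALLOC][33-39 FREE]
Free blocks: [9 7] total_free=16 largest=9 -> 100*(16-9)/16 = 700/16 = 43.75 -> rounds to 44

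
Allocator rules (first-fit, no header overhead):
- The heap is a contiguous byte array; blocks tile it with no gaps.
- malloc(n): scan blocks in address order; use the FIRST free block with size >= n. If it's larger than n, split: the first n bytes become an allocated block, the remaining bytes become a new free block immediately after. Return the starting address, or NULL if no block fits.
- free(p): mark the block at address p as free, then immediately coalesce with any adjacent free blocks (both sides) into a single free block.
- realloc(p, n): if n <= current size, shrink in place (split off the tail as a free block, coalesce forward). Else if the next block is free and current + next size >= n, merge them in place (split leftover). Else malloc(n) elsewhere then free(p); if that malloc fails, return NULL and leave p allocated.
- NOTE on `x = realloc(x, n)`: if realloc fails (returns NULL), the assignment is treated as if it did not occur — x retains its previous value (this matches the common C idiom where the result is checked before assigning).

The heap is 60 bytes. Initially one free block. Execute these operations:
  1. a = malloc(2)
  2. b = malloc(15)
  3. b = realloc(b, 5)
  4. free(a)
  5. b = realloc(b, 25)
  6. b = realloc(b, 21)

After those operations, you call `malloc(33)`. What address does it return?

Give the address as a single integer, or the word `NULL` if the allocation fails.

Op 1: a = malloc(2) -> a = 0; heap: [0-1 ALLOC][2-59 FREE]
Op 2: b = malloc(15) -> b = 2; heap: [0-1 ALLOC][2-16 ALLOC][17-59 FREE]
Op 3: b = realloc(b, 5) -> b = 2; heap: [0-1 ALLOC][2-6 ALLOC][7-59 FREE]
Op 4: free(a) -> (freed a); heap: [0-1 FREE][2-6 ALLOC][7-59 FREE]
Op 5: b = realloc(b, 25) -> b = 2; heap: [0-1 FREE][2-26 ALLOC][27-59 FREE]
Op 6: b = realloc(b, 21) -> b = 2; heap: [0-1 FREE][2-22 ALLOC][23-59 FREE]
malloc(33): first-fit scan over [0-1 FREE][2-22 ALLOC][23-59 FREE] -> 23

Answer: 23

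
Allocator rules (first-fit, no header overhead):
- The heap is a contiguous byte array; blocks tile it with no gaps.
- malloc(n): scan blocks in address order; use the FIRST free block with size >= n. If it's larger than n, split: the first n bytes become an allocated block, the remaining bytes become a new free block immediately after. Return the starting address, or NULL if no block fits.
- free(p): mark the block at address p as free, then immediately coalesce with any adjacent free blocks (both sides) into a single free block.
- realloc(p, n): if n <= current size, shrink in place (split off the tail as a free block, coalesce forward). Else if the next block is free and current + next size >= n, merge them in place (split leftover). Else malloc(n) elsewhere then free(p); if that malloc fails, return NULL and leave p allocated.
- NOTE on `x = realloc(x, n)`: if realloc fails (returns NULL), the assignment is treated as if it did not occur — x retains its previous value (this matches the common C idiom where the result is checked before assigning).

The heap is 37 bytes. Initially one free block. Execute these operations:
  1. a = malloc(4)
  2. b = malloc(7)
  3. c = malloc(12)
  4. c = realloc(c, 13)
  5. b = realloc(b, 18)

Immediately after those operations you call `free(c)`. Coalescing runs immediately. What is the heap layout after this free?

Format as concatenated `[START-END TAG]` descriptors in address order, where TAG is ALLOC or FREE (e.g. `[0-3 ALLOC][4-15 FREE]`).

Answer: [0-3 ALLOC][4-10 ALLOC][11-36 FREE]

Derivation:
Op 1: a = malloc(4) -> a = 0; heap: [0-3 ALLOC][4-36 FREE]
Op 2: b = malloc(7) -> b = 4; heap: [0-3 ALLOC][4-10 ALLOC][11-36 FREE]
Op 3: c = malloc(12) -> c = 11; heap: [0-3 ALLOC][4-10 ALLOC][11-22 ALLOC][23-36 FREE]
Op 4: c = realloc(c, 13) -> c = 11; heap: [0-3 ALLOC][4-10 ALLOC][11-23 ALLOC][24-36 FREE]
Op 5: b = realloc(b, 18) -> NULL (b unchanged); heap: [0-3 ALLOC][4-10 ALLOC][11-23 ALLOC][24-36 FREE]
free(c): c = 11 -> block [11-23 ALLOC]; mark free, coalesce with adjacent free neighbors -> [0-3 ALLOC][4-10 ALLOC][11-36 FREE]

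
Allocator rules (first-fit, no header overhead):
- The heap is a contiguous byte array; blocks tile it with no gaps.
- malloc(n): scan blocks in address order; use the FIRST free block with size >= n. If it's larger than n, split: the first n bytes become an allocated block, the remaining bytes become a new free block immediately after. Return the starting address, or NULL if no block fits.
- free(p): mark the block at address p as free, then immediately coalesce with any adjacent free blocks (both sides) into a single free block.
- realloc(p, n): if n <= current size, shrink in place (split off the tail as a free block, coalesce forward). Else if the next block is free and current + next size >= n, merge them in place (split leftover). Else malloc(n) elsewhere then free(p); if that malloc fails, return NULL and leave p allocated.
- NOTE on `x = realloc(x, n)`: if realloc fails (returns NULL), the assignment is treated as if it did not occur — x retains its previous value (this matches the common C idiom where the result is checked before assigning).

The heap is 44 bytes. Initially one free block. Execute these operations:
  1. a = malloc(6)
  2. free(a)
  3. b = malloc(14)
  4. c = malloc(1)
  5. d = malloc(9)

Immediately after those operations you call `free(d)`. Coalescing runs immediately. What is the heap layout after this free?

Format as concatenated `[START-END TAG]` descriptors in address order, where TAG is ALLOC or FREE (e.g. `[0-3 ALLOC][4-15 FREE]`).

Answer: [0-13 ALLOC][14-14 ALLOC][15-43 FREE]

Derivation:
Op 1: a = malloc(6) -> a = 0; heap: [0-5 ALLOC][6-43 FREE]
Op 2: free(a) -> (freed a); heap: [0-43 FREE]
Op 3: b = malloc(14) -> b = 0; heap: [0-13 ALLOC][14-43 FREE]
Op 4: c = malloc(1) -> c = 14; heap: [0-13 ALLOC][14-14 ALLOC][15-43 FREE]
Op 5: d = malloc(9) -> d = 15; heap: [0-13 ALLOC][14-14 ALLOC][15-23 ALLOC][24-43 FREE]
free(d): d = 15 -> block [15-23 ALLOC]; mark free, coalesce with adjacent free neighbors -> [0-13 ALLOC][14-14 ALLOC][15-43 FREE]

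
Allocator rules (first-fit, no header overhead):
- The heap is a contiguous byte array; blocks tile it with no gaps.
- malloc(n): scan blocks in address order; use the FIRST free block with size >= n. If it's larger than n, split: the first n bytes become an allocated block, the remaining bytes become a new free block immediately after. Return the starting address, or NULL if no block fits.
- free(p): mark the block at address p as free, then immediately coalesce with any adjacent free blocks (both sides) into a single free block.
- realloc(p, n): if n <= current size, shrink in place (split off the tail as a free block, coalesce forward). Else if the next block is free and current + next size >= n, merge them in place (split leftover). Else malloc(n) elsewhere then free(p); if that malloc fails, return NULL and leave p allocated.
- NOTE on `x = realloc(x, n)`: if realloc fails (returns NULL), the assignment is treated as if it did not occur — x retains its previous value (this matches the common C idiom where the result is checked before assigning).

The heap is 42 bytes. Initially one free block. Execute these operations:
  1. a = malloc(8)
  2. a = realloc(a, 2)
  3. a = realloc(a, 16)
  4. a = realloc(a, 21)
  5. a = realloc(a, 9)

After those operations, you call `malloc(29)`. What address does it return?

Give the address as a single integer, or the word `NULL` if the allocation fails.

Op 1: a = malloc(8) -> a = 0; heap: [0-7 ALLOC][8-41 FREE]
Op 2: a = realloc(a, 2) -> a = 0; heap: [0-1 ALLOC][2-41 FREE]
Op 3: a = realloc(a, 16) -> a = 0; heap: [0-15 ALLOC][16-41 FREE]
Op 4: a = realloc(a, 21) -> a = 0; heap: [0-20 ALLOC][21-41 FREE]
Op 5: a = realloc(a, 9) -> a = 0; heap: [0-8 ALLOC][9-41 FREE]
malloc(29): first-fit scan over [0-8 ALLOC][9-41 FREE] -> 9

Answer: 9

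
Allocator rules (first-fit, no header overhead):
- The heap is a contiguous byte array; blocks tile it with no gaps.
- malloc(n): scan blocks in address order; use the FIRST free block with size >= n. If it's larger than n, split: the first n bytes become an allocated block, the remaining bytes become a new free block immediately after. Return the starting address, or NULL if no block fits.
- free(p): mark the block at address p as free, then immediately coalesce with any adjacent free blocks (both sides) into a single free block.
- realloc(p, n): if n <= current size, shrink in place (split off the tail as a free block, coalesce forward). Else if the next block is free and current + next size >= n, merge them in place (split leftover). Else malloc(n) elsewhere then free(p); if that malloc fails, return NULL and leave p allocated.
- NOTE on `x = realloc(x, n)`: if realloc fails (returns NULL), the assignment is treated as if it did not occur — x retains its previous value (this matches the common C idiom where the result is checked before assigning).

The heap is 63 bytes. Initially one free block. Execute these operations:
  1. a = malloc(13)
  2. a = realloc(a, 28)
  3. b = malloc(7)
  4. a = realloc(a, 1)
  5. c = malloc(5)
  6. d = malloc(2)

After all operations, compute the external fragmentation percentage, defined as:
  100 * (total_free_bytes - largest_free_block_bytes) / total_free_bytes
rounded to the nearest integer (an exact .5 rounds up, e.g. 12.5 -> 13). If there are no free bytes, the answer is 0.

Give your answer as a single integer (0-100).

Answer: 42

Derivation:
Op 1: a = malloc(13) -> a = 0; heap: [0-12 ALLOC][13-62 FREE]
Op 2: a = realloc(a, 28) -> a = 0; heap: [0-27 ALLOC][28-62 FREE]
Op 3: b = malloc(7) -> b = 28; heap: [0-27 ALLOC][28-34 ALLOC][35-62 FREE]
Op 4: a = realloc(a, 1) -> a = 0; heap: [0-0 ALLOC][1-27 FREE][28-34 ALLOC][35-62 FREE]
Op 5: c = malloc(5) -> c = 1; heap: [0-0 ALLOC][1-5 ALLOC][6-27 FREE][28-34 ALLOC][35-62 FREE]
Op 6: d = malloc(2) -> d = 6; heap: [0-0 ALLOC][1-5 ALLOC][6-7 ALLOC][8-27 FREE][28-34 ALLOC][35-62 FREE]
Free blocks: [20 28] total_free=48 largest=28 -> 100*(48-28)/48 = 2000/48 ≈ 41.667 -> rounds to 42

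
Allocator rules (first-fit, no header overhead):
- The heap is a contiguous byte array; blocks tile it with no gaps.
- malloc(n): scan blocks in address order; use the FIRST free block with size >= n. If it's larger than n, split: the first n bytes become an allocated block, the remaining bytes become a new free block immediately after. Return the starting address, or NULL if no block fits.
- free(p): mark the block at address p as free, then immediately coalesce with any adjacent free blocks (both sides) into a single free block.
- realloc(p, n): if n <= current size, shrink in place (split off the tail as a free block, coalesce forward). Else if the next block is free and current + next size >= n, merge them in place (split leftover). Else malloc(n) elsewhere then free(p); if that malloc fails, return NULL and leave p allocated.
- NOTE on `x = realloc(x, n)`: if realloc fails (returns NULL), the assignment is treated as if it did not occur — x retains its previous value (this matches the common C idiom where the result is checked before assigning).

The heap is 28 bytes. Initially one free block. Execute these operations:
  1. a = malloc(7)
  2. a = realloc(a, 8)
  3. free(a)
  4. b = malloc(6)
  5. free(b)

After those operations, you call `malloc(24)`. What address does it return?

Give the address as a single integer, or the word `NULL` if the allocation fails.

Op 1: a = malloc(7) -> a = 0; heap: [0-6 ALLOC][7-27 FREE]
Op 2: a = realloc(a, 8) -> a = 0; heap: [0-7 ALLOC][8-27 FREE]
Op 3: free(a) -> (freed a); heap: [0-27 FREE]
Op 4: b = malloc(6) -> b = 0; heap: [0-5 ALLOC][6-27 FREE]
Op 5: free(b) -> (freed b); heap: [0-27 FREE]
malloc(24): first-fit scan over [0-27 FREE] -> 0

Answer: 0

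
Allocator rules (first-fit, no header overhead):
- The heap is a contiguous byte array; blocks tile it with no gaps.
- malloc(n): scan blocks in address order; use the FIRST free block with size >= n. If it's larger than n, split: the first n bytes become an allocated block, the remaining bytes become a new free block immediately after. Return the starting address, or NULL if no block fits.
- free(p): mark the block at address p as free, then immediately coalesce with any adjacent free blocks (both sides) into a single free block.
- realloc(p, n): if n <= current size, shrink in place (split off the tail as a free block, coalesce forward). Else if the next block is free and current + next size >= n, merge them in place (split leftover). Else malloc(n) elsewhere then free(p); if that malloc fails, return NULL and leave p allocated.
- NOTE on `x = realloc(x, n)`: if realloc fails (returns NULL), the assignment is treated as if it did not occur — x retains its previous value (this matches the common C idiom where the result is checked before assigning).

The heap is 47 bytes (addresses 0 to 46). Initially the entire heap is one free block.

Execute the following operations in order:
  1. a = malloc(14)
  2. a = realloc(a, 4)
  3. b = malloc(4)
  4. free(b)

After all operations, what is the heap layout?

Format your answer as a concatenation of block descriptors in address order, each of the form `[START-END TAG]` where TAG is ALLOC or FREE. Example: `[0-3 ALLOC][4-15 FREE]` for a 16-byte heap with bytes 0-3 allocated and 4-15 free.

Answer: [0-3 ALLOC][4-46 FREE]

Derivation:
Op 1: a = malloc(14) -> a = 0; heap: [0-13 ALLOC][14-46 FREE]
Op 2: a = realloc(a, 4) -> a = 0; heap: [0-3 ALLOC][4-46 FREE]
Op 3: b = malloc(4) -> b = 4; heap: [0-3 ALLOC][4-7 ALLOC][8-46 FREE]
Op 4: free(b) -> (freed b); heap: [0-3 ALLOC][4-46 FREE]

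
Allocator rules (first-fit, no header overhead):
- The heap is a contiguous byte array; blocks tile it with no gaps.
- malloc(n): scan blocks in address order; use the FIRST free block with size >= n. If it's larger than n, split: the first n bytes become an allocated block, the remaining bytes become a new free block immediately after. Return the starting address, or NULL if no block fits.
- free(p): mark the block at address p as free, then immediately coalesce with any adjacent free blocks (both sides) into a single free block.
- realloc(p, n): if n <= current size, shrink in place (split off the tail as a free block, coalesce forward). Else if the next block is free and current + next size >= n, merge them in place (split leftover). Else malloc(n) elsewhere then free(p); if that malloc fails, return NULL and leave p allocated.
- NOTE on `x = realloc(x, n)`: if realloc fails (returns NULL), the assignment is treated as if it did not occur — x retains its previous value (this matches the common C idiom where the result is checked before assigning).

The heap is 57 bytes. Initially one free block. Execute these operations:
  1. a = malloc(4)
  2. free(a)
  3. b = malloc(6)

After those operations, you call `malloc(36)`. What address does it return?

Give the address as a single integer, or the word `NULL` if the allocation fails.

Answer: 6

Derivation:
Op 1: a = malloc(4) -> a = 0; heap: [0-3 ALLOC][4-56 FREE]
Op 2: free(a) -> (freed a); heap: [0-56 FREE]
Op 3: b = malloc(6) -> b = 0; heap: [0-5 ALLOC][6-56 FREE]
malloc(36): first-fit scan over [0-5 ALLOC][6-56 FREE] -> 6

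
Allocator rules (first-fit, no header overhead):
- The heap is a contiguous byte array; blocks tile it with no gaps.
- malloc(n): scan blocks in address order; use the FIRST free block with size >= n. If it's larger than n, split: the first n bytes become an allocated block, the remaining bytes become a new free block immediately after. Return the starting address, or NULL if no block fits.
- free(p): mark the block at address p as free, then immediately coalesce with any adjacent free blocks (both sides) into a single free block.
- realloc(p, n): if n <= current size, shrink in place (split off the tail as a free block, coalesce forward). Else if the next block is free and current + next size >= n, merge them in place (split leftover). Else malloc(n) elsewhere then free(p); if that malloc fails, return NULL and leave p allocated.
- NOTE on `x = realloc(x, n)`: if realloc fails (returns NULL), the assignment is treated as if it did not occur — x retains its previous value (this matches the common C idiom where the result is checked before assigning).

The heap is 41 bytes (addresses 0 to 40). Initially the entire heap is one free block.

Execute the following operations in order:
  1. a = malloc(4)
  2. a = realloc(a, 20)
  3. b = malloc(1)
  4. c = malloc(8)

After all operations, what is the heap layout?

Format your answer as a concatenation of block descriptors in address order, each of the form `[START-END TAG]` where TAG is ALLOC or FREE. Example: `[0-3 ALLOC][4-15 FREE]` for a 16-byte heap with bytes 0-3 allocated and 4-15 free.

Op 1: a = malloc(4) -> a = 0; heap: [0-3 ALLOC][4-40 FREE]
Op 2: a = realloc(a, 20) -> a = 0; heap: [0-19 ALLOC][20-40 FREE]
Op 3: b = malloc(1) -> b = 20; heap: [0-19 ALLOC][20-20 ALLOC][21-40 FREE]
Op 4: c = malloc(8) -> c = 21; heap: [0-19 ALLOC][20-20 ALLOC][21-28 ALLOC][29-40 FREE]

Answer: [0-19 ALLOC][20-20 ALLOC][21-28 ALLOC][29-40 FREE]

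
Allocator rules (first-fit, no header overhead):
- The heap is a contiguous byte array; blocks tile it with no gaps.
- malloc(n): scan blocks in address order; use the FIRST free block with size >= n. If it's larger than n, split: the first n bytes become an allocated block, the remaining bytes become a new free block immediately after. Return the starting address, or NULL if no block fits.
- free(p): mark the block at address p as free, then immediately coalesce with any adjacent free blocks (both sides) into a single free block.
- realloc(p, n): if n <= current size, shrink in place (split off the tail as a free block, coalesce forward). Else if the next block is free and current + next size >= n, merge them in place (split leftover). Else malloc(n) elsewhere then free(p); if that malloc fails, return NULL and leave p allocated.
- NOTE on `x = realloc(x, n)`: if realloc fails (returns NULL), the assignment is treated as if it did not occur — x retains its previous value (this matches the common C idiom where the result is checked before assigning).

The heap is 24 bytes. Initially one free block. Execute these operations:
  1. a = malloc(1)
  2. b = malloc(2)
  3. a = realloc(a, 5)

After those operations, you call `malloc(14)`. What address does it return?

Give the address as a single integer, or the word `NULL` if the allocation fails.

Answer: 8

Derivation:
Op 1: a = malloc(1) -> a = 0; heap: [0-0 ALLOC][1-23 FREE]
Op 2: b = malloc(2) -> b = 1; heap: [0-0 ALLOC][1-2 ALLOC][3-23 FREE]
Op 3: a = realloc(a, 5) -> a = 3; heap: [0-0 FREE][1-2 ALLOC][3-7 ALLOC][8-23 FREE]
malloc(14): first-fit scan over [0-0 FREE][1-2 ALLOC][3-7 ALLOC][8-23 FREE] -> 8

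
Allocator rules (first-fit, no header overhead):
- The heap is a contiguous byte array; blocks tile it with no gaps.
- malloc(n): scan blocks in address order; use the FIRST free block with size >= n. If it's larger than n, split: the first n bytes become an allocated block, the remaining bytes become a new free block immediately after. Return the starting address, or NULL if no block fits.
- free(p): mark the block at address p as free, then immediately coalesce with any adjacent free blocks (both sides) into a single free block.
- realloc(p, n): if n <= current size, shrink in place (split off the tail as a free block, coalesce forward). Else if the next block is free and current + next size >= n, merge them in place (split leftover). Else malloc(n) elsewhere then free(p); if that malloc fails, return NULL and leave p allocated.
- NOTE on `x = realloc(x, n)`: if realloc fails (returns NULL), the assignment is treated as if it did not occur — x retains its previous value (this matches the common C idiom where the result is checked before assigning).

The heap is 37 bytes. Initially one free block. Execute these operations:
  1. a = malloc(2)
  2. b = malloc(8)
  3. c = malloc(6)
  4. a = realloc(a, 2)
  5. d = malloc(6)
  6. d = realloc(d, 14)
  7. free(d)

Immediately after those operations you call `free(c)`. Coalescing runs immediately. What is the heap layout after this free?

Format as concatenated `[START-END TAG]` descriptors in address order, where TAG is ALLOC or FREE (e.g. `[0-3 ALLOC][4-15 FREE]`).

Op 1: a = malloc(2) -> a = 0; heap: [0-1 ALLOC][2-36 FREE]
Op 2: b = malloc(8) -> b = 2; heap: [0-1 ALLOC][2-9 ALLOC][10-36 FREE]
Op 3: c = malloc(6) -> c = 10; heap: [0-1 ALLOC][2-9 ALLOC][10-15 ALLOC][16-36 FREE]
Op 4: a = realloc(a, 2) -> a = 0; heap: [0-1 ALLOC][2-9 ALLOC][10-15 ALLOC][16-36 FREE]
Op 5: d = malloc(6) -> d = 16; heap: [0-1 ALLOC][2-9 ALLOC][10-15 ALLOC][16-21 ALLOC][22-36 FREE]
Op 6: d = realloc(d, 14) -> d = 16; heap: [0-1 ALLOC][2-9 ALLOC][10-15 ALLOC][16-29 ALLOC][30-36 FREE]
Op 7: free(d) -> (freed d); heap: [0-1 ALLOC][2-9 ALLOC][10-15 ALLOC][16-36 FREE]
free(c): c = 10 -> block [10-15 ALLOC]; mark free, coalesce with adjacent free neighbors -> [0-1 ALLOC][2-9 ALLOC][10-36 FREE]

Answer: [0-1 ALLOC][2-9 ALLOC][10-36 FREE]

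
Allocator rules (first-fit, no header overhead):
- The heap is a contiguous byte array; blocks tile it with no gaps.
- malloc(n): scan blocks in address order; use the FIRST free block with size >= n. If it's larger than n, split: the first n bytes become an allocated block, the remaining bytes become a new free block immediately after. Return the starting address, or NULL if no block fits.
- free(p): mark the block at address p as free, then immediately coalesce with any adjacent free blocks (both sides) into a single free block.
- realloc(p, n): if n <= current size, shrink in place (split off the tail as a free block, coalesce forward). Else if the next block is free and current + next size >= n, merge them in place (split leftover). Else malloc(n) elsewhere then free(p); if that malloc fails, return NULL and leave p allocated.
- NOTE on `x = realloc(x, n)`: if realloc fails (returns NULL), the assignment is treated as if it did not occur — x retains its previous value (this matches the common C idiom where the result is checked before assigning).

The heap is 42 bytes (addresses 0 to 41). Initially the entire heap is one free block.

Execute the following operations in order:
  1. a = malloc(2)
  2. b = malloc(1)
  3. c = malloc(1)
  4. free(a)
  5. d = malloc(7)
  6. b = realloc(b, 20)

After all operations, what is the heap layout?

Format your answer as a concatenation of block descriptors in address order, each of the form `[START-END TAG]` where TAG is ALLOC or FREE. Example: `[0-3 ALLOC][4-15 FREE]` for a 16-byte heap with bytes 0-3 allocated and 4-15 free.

Answer: [0-2 FREE][3-3 ALLOC][4-10 ALLOC][11-30 ALLOC][31-41 FREE]

Derivation:
Op 1: a = malloc(2) -> a = 0; heap: [0-1 ALLOC][2-41 FREE]
Op 2: b = malloc(1) -> b = 2; heap: [0-1 ALLOC][2-2 ALLOC][3-41 FREE]
Op 3: c = malloc(1) -> c = 3; heap: [0-1 ALLOC][2-2 ALLOC][3-3 ALLOC][4-41 FREE]
Op 4: free(a) -> (freed a); heap: [0-1 FREE][2-2 ALLOC][3-3 ALLOC][4-41 FREE]
Op 5: d = malloc(7) -> d = 4; heap: [0-1 FREE][2-2 ALLOC][3-3 ALLOC][4-10 ALLOC][11-41 FREE]
Op 6: b = realloc(b, 20) -> b = 11; heap: [0-2 FREE][3-3 ALLOC][4-10 ALLOC][11-30 ALLOC][31-41 FREE]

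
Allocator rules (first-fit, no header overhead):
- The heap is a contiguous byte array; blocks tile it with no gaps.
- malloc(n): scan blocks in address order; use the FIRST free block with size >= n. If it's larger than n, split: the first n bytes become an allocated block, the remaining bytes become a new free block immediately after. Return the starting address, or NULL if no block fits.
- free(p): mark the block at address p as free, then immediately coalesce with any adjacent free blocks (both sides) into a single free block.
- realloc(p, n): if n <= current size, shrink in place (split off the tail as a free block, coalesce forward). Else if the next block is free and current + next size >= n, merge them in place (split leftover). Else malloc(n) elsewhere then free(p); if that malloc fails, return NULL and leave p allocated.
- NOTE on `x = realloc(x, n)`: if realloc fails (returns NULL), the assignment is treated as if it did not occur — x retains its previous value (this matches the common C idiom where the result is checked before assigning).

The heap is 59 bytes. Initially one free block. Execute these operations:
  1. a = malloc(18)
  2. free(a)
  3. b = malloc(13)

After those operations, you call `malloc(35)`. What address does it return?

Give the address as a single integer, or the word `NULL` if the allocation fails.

Answer: 13

Derivation:
Op 1: a = malloc(18) -> a = 0; heap: [0-17 ALLOC][18-58 FREE]
Op 2: free(a) -> (freed a); heap: [0-58 FREE]
Op 3: b = malloc(13) -> b = 0; heap: [0-12 ALLOC][13-58 FREE]
malloc(35): first-fit scan over [0-12 ALLOC][13-58 FREE] -> 13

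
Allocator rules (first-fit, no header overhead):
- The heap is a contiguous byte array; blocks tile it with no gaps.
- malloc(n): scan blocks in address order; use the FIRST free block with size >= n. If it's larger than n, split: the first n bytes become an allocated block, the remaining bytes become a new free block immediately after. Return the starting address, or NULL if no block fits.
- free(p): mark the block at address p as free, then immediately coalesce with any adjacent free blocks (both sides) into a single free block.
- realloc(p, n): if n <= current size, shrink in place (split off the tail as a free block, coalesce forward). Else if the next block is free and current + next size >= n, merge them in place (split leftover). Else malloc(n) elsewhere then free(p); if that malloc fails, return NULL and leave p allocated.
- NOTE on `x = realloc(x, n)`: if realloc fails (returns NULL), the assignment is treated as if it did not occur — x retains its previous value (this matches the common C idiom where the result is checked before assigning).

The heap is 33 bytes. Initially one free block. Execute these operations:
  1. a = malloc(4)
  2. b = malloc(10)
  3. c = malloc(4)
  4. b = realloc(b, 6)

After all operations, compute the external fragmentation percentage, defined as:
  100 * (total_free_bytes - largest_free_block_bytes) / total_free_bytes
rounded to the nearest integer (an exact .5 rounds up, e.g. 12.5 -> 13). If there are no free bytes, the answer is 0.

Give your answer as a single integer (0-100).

Op 1: a = malloc(4) -> a = 0; heap: [0-3 ALLOC][4-32 FREE]
Op 2: b = malloc(10) -> b = 4; heap: [0-3 ALLOC][4-13 ALLOC][14-32 FREE]
Op 3: c = malloc(4) -> c = 14; heap: [0-3 ALLOC][4-13 ALLOC][14-17 ALLOC][18-32 FREE]
Op 4: b = realloc(b, 6) -> b = 4; heap: [0-3 ALLOC][4-9 ALLOC][10-13 FREE][14-17 ALLOC][18-32 FREE]
Free blocks: [4 15] total_free=19 largest=15 -> 100*(19-15)/19 = 400/19 ≈ 21.053 -> rounds to 21

Answer: 21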